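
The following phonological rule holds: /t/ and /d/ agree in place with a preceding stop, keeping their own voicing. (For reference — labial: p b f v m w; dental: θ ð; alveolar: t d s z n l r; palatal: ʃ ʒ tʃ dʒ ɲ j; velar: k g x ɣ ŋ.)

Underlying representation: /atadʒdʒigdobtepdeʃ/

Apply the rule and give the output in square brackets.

/d/ after /g/ (velar) → [g]
/t/ after /b/ (labial) → [p]
/d/ after /p/ (labial) → [b]

[atadʒdʒiggobpepbeʃ]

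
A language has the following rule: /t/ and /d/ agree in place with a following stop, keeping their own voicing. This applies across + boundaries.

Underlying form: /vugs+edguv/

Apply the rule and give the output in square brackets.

[vugs+egguv]

/d/ before /g/ (velar) → [g]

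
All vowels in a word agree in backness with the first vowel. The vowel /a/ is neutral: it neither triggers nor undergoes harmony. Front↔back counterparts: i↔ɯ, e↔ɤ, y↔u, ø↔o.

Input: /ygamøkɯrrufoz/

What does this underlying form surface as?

[ygamøkirryføz]

/ɯ/ harmonizes with /y/ ([-back]) → [i]
/u/ harmonizes with /y/ ([-back]) → [y]
/o/ harmonizes with /y/ ([-back]) → [ø]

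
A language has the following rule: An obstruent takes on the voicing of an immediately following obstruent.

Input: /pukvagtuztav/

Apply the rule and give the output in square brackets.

/k/ before /v/ (voiced) → [g]
/g/ before /t/ (voiceless) → [k]
/z/ before /t/ (voiceless) → [s]

[pugvaktustav]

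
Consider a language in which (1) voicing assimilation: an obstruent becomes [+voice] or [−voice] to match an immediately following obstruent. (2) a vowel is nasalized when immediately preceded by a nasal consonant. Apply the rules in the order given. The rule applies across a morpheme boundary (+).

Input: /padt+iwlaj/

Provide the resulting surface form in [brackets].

[patt+iwlaj]

Rule 1: /d/ before /t/ (voiceless) → [t]
After rule 1: patt+iwlaj
Rule 2: no segment meets the rule's conditions; no change.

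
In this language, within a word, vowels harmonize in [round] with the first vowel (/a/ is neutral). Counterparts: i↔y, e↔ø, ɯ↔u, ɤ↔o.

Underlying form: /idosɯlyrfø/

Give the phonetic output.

/o/ harmonizes with /i/ ([-round]) → [ɤ]
/y/ harmonizes with /i/ ([-round]) → [i]
/ø/ harmonizes with /i/ ([-round]) → [e]

[idɤsɯlirfe]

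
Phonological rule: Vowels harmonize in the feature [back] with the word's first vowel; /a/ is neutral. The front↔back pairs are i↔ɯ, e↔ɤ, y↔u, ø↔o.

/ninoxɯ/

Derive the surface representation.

/o/ harmonizes with /i/ ([-back]) → [ø]
/ɯ/ harmonizes with /i/ ([-back]) → [i]

[ninøxi]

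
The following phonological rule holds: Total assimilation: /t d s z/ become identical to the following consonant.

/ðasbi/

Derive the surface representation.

[ðabbi]

/s/ before /b/ → [b] (total assimilation)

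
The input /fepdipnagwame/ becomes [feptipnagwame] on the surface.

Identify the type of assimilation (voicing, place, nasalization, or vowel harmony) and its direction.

/d/→[t].
Each target copies a feature from the preceding segment, so the direction is progressive.

voicing assimilation, progressive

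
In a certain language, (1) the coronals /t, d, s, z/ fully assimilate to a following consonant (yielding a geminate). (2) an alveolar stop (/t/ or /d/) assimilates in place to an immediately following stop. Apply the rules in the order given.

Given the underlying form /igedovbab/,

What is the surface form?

[igedovbab]

Rule 1: no segment meets the rule's conditions; no change.
After rule 1: igedovbab
Rule 2: no segment meets the rule's conditions; no change.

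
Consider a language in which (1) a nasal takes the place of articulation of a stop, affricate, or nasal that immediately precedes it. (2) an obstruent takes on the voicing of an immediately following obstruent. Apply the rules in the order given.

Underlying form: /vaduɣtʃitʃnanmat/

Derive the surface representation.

Rule 1: /n/ after /tʃ/ (palatal) → [ɲ]
Rule 1: /m/ after /n/ (alveolar) → [n]
After rule 1: vaduɣtʃitʃɲannat
Rule 2: /ɣ/ before /tʃ/ (voiceless) → [x]

[vaduxtʃitʃɲannat]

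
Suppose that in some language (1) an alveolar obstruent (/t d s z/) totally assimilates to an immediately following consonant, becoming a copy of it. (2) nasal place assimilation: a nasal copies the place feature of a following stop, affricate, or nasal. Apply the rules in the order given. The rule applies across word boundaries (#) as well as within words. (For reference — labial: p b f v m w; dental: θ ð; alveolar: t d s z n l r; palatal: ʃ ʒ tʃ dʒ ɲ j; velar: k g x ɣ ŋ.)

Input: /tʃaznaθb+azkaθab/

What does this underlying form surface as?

Rule 1: /z/ before /n/ → [n] (total assimilation)
Rule 1: /z/ before /k/ → [k] (total assimilation)
After rule 1: tʃannaθb+akkaθab
Rule 2: no segment meets the rule's conditions; no change.

[tʃannaθb+akkaθab]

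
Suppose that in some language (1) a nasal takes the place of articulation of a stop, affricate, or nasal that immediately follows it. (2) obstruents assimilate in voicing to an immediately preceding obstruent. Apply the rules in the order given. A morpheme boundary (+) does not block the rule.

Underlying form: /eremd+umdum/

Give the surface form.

Rule 1: /m/ before /d/ (alveolar) → [n]
Rule 1: /m/ before /d/ (alveolar) → [n]
After rule 1: erend+undum
Rule 2: no segment meets the rule's conditions; no change.

[erend+undum]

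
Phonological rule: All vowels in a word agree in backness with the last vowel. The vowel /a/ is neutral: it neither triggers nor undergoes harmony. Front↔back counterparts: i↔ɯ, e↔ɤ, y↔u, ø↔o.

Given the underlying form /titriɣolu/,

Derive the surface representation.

/i/ harmonizes with /u/ ([+back]) → [ɯ]
/i/ harmonizes with /u/ ([+back]) → [ɯ]

[tɯtrɯɣolu]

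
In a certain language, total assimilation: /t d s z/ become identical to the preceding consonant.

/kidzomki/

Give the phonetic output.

[kiddomki]

/z/ after /d/ → [d] (total assimilation)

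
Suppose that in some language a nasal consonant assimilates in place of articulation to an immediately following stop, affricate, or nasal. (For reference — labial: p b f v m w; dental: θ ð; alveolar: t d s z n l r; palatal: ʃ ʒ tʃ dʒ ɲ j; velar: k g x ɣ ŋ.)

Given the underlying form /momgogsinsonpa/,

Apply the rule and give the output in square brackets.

/m/ before /g/ (velar) → [ŋ]
/n/ before /p/ (labial) → [m]

[moŋgogsinsompa]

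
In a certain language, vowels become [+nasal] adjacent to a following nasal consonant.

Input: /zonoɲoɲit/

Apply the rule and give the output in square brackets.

[zõnõɲõɲit]

/o/ before nasal /n/ → [õ]
/o/ before nasal /ɲ/ → [õ]
/o/ before nasal /ɲ/ → [õ]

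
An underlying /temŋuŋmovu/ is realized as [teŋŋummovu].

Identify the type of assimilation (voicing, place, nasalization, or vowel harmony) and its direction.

/m/→[ŋ] /ŋ/→[m].
Each target copies a feature from the following segment, so the direction is regressive.

place assimilation, regressive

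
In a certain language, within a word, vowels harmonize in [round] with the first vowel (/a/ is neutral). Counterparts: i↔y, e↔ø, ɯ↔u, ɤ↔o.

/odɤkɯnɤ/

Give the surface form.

[odokuno]

/ɤ/ harmonizes with /o/ ([+round]) → [o]
/ɯ/ harmonizes with /o/ ([+round]) → [u]
/ɤ/ harmonizes with /o/ ([+round]) → [o]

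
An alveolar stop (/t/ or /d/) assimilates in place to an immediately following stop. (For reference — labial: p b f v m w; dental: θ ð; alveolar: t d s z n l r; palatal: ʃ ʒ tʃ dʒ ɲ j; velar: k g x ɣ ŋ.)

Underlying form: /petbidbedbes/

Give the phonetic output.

/t/ before /b/ (labial) → [p]
/d/ before /b/ (labial) → [b]
/d/ before /b/ (labial) → [b]

[pepbibbebbes]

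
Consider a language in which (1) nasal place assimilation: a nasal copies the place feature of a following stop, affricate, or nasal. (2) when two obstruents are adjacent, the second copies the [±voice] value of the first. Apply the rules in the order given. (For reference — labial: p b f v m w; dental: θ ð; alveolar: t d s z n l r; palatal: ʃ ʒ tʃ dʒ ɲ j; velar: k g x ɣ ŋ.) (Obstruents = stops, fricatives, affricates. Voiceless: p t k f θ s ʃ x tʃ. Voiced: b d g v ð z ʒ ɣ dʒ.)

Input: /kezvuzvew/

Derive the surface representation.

[kezvuzvew]

Rule 1: no segment meets the rule's conditions; no change.
After rule 1: kezvuzvew
Rule 2: no segment meets the rule's conditions; no change.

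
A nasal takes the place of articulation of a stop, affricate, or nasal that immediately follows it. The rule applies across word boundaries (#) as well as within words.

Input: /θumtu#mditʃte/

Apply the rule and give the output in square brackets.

/m/ before /t/ (alveolar) → [n]
/m/ before /d/ (alveolar) → [n]

[θuntu#nditʃte]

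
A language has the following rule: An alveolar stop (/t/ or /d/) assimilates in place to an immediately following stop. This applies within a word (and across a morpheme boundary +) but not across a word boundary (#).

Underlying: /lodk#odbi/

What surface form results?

[logk#obbi]

/d/ before /k/ (velar) → [g]
/d/ before /b/ (labial) → [b]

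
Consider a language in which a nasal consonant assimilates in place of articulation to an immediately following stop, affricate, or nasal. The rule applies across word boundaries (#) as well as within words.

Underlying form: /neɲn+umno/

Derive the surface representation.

[nenn+unno]

/ɲ/ before /n/ (alveolar) → [n]
/m/ before /n/ (alveolar) → [n]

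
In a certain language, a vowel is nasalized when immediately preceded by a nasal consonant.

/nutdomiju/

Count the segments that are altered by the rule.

2

/u/ after nasal /n/ → [ũ]
/i/ after nasal /m/ → [ĩ]
2 segments change.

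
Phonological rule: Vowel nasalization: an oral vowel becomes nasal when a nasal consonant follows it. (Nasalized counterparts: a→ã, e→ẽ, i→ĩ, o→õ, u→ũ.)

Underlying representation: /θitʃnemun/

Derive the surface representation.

/e/ before nasal /m/ → [ẽ]
/u/ before nasal /n/ → [ũ]

[θitʃnẽmũn]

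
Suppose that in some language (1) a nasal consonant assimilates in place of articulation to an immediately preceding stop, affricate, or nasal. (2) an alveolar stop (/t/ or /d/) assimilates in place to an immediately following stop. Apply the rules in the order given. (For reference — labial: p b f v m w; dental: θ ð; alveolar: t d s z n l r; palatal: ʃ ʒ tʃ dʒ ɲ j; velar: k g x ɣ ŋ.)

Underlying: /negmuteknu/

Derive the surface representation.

[negŋutekŋu]

Rule 1: /m/ after /g/ (velar) → [ŋ]
Rule 1: /n/ after /k/ (velar) → [ŋ]
After rule 1: negŋutekŋu
Rule 2: no segment meets the rule's conditions; no change.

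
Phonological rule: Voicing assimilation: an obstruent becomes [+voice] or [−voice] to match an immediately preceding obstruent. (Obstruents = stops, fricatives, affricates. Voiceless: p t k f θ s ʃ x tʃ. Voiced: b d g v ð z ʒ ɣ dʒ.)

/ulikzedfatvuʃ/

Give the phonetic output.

/z/ after /k/ (voiceless) → [s]
/f/ after /d/ (voiced) → [v]
/v/ after /t/ (voiceless) → [f]

[uliksedvatfuʃ]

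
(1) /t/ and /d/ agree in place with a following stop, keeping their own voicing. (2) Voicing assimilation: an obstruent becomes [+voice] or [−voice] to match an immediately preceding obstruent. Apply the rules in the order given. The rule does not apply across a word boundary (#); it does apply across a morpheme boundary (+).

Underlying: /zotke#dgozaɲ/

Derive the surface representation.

Rule 1: /t/ before /k/ (velar) → [k]
Rule 1: /d/ before /g/ (velar) → [g]
After rule 1: zokke#ggozaɲ
Rule 2: no segment meets the rule's conditions; no change.

[zokke#ggozaɲ]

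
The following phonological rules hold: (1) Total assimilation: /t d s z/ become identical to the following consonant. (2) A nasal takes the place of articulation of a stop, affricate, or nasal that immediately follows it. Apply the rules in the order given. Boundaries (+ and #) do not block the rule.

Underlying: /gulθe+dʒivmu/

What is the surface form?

[gulθe+dʒivmu]

Rule 1: no segment meets the rule's conditions; no change.
After rule 1: gulθe+dʒivmu
Rule 2: no segment meets the rule's conditions; no change.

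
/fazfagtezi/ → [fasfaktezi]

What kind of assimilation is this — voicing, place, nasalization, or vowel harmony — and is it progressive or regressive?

voicing assimilation, regressive

/z/→[s] /g/→[k].
Each target copies a feature from the following segment, so the direction is regressive.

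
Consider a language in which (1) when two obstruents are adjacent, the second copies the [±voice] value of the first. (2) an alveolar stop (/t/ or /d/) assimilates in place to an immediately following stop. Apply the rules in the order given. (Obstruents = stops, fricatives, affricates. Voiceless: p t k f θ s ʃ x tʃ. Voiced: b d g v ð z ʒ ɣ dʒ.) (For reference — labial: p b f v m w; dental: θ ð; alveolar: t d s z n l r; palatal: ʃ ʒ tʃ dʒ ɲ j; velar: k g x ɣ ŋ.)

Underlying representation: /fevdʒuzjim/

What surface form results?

Rule 1: no segment meets the rule's conditions; no change.
After rule 1: fevdʒuzjim
Rule 2: no segment meets the rule's conditions; no change.

[fevdʒuzjim]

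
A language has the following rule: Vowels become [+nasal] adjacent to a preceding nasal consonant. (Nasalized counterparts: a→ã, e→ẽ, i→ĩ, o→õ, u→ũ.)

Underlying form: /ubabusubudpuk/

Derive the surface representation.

[ubabusubudpuk]

no segment meets the rule's conditions; no change.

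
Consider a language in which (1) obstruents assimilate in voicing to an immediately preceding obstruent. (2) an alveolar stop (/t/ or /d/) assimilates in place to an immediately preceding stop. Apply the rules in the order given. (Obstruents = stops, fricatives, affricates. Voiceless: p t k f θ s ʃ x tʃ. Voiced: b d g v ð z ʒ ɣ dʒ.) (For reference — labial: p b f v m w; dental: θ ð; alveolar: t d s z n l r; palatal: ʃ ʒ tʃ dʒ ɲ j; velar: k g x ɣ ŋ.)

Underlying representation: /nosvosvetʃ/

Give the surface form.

[nosfosfetʃ]

Rule 1: /v/ after /s/ (voiceless) → [f]
Rule 1: /v/ after /s/ (voiceless) → [f]
After rule 1: nosfosfetʃ
Rule 2: no segment meets the rule's conditions; no change.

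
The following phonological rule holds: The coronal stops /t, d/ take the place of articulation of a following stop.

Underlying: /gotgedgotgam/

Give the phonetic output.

[gokgeggokgam]

/t/ before /g/ (velar) → [k]
/d/ before /g/ (velar) → [g]
/t/ before /g/ (velar) → [k]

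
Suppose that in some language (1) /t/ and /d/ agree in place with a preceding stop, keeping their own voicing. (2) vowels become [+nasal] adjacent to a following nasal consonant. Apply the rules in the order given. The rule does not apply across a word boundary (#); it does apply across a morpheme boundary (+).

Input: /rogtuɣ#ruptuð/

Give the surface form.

Rule 1: /t/ after /g/ (velar) → [k]
Rule 1: /t/ after /p/ (labial) → [p]
After rule 1: rogkuɣ#ruppuð
Rule 2: no segment meets the rule's conditions; no change.

[rogkuɣ#ruppuð]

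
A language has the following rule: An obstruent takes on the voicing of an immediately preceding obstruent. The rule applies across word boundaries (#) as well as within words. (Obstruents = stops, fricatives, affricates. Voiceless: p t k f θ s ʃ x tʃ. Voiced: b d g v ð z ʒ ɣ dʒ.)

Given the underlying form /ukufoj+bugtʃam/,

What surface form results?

/tʃ/ after /g/ (voiced) → [dʒ]

[ukufoj+bugdʒam]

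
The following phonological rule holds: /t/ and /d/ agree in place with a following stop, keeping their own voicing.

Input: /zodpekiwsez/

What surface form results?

[zobpekiwsez]

/d/ before /p/ (labial) → [b]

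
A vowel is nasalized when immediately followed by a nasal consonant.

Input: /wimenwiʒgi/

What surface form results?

[wĩmẽnwiʒgi]

/i/ before nasal /m/ → [ĩ]
/e/ before nasal /n/ → [ẽ]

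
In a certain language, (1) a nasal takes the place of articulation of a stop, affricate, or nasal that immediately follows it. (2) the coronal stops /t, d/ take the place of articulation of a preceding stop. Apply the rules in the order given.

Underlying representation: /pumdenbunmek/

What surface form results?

Rule 1: /m/ before /d/ (alveolar) → [n]
Rule 1: /n/ before /b/ (labial) → [m]
Rule 1: /n/ before /m/ (labial) → [m]
After rule 1: pundembummek
Rule 2: no segment meets the rule's conditions; no change.

[pundembummek]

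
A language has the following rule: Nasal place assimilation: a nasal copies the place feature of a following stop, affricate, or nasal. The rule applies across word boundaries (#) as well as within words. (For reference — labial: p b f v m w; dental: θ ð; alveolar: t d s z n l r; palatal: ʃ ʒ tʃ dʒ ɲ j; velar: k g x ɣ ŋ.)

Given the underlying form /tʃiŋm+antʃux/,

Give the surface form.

[tʃimm+aɲtʃux]

/ŋ/ before /m/ (labial) → [m]
/n/ before /tʃ/ (palatal) → [ɲ]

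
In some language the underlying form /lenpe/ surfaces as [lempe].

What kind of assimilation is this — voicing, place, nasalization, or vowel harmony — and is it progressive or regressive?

/n/→[m].
Each target copies a feature from the following segment, so the direction is regressive.

place assimilation, regressive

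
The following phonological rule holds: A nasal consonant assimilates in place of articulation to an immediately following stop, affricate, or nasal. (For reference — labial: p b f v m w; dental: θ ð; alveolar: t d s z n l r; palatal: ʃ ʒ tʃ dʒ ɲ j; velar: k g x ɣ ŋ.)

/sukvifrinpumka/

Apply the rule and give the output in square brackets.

/n/ before /p/ (labial) → [m]
/m/ before /k/ (velar) → [ŋ]

[sukvifrimpuŋka]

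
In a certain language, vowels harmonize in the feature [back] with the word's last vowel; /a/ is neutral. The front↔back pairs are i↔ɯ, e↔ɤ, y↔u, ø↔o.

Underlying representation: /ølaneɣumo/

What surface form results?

[olanɤɣumo]

/ø/ harmonizes with /o/ ([+back]) → [o]
/e/ harmonizes with /o/ ([+back]) → [ɤ]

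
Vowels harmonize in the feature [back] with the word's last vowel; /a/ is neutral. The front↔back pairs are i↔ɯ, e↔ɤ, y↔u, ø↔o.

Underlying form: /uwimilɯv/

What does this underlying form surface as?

/i/ harmonizes with /ɯ/ ([+back]) → [ɯ]
/i/ harmonizes with /ɯ/ ([+back]) → [ɯ]

[uwɯmɯlɯv]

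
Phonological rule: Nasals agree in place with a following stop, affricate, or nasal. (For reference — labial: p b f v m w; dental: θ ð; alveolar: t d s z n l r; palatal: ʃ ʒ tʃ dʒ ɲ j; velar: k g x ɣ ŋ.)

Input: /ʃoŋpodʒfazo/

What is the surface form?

[ʃompodʒfazo]

/ŋ/ before /p/ (labial) → [m]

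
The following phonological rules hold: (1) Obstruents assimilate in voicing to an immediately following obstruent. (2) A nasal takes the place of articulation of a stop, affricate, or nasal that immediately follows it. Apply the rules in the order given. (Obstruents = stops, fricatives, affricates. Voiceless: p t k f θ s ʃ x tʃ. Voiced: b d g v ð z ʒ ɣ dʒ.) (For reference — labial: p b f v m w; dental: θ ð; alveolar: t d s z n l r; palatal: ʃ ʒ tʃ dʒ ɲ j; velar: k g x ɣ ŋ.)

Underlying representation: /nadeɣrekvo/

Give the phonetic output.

[nadeɣregvo]

Rule 1: /k/ before /v/ (voiced) → [g]
After rule 1: nadeɣregvo
Rule 2: no segment meets the rule's conditions; no change.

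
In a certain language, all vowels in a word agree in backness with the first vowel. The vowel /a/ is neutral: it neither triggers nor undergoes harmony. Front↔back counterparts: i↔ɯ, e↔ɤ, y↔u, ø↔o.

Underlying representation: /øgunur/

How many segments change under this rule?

2

/u/ harmonizes with /ø/ ([-back]) → [y]
/u/ harmonizes with /ø/ ([-back]) → [y]
2 segments change.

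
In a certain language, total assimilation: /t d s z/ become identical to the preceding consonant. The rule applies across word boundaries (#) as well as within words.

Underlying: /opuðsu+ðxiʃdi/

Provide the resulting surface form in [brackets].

[opuððu+ðxiʃʃi]

/s/ after /ð/ → [ð] (total assimilation)
/d/ after /ʃ/ → [ʃ] (total assimilation)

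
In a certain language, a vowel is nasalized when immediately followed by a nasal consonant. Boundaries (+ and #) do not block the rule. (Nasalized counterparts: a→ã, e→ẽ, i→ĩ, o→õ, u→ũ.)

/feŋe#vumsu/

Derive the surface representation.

/e/ before nasal /ŋ/ → [ẽ]
/u/ before nasal /m/ → [ũ]

[fẽŋe#vũmsu]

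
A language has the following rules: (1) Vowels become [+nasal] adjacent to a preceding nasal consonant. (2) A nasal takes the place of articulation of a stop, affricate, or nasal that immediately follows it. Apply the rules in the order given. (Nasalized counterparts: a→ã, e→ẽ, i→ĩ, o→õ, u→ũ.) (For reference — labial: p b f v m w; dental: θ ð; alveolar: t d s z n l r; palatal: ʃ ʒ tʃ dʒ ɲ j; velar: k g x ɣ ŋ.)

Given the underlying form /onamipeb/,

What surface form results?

[onãmĩpeb]

Rule 1: /a/ after nasal /n/ → [ã]
Rule 1: /i/ after nasal /m/ → [ĩ]
After rule 1: onãmĩpeb
Rule 2: no segment meets the rule's conditions; no change.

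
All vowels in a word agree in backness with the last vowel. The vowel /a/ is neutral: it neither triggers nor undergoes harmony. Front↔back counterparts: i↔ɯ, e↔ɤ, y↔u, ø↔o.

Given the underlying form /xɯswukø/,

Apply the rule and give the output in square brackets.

[xiswykø]

/ɯ/ harmonizes with /ø/ ([-back]) → [i]
/u/ harmonizes with /ø/ ([-back]) → [y]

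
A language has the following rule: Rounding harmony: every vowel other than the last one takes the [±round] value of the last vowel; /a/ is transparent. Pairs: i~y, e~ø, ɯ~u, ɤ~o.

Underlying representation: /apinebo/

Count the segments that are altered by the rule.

/i/ harmonizes with /o/ ([+round]) → [y]
/e/ harmonizes with /o/ ([+round]) → [ø]
2 segments change.

2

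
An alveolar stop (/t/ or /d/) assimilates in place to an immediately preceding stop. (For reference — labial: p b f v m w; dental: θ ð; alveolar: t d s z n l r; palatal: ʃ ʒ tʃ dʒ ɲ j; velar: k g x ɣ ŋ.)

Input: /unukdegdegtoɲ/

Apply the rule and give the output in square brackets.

[unukgeggegkoɲ]

/d/ after /k/ (velar) → [g]
/d/ after /g/ (velar) → [g]
/t/ after /g/ (velar) → [k]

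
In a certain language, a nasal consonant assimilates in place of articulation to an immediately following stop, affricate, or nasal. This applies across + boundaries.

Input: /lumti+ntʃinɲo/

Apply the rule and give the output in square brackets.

[lunti+ɲtʃiɲɲo]

/m/ before /t/ (alveolar) → [n]
/n/ before /tʃ/ (palatal) → [ɲ]
/n/ before /ɲ/ (palatal) → [ɲ]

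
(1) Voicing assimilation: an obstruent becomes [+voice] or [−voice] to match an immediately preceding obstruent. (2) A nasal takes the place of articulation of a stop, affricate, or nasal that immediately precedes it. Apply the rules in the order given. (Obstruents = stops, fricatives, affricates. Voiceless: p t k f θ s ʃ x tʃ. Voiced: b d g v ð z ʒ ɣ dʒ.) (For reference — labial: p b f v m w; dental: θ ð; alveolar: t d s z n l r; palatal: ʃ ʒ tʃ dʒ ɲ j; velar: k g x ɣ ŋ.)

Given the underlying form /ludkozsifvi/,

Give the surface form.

[ludgozziffi]

Rule 1: /k/ after /d/ (voiced) → [g]
Rule 1: /s/ after /z/ (voiced) → [z]
Rule 1: /v/ after /f/ (voiceless) → [f]
After rule 1: ludgozziffi
Rule 2: no segment meets the rule's conditions; no change.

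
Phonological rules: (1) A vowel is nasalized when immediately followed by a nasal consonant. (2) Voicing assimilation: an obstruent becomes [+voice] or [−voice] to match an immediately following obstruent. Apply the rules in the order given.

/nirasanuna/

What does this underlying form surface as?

Rule 1: /a/ before nasal /n/ → [ã]
Rule 1: /u/ before nasal /n/ → [ũ]
After rule 1: nirasãnũna
Rule 2: no segment meets the rule's conditions; no change.

[nirasãnũna]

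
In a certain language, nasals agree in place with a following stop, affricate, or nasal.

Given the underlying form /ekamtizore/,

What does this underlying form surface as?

/m/ before /t/ (alveolar) → [n]

[ekantizore]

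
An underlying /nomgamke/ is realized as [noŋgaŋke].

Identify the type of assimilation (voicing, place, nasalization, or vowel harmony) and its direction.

place assimilation, regressive

/m/→[ŋ] /m/→[ŋ].
Each target copies a feature from the following segment, so the direction is regressive.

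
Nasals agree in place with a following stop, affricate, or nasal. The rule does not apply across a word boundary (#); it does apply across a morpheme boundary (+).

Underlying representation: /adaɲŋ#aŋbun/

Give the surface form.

/ɲ/ before /ŋ/ (velar) → [ŋ]
/ŋ/ before /b/ (labial) → [m]

[adaŋŋ#ambun]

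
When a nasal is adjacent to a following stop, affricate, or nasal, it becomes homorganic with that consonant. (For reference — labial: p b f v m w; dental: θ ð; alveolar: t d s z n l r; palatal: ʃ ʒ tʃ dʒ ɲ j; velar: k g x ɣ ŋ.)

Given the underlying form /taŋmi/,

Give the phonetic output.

[tammi]

/ŋ/ before /m/ (labial) → [m]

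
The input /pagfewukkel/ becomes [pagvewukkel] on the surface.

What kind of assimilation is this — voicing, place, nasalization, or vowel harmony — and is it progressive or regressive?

voicing assimilation, progressive

/f/→[v].
Each target copies a feature from the preceding segment, so the direction is progressive.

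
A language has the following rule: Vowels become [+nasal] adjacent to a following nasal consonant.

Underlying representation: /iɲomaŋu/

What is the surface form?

/i/ before nasal /ɲ/ → [ĩ]
/o/ before nasal /m/ → [õ]
/a/ before nasal /ŋ/ → [ã]

[ĩɲõmãŋu]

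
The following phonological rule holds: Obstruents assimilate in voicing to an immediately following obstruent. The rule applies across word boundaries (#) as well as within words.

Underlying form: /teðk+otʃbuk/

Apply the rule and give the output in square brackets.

/ð/ before /k/ (voiceless) → [θ]
/tʃ/ before /b/ (voiced) → [dʒ]

[teθk+odʒbuk]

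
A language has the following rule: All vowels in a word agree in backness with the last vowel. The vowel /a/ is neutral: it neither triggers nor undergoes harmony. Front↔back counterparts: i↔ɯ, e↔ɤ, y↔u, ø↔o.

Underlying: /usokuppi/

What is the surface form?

[ysøkyppi]

/u/ harmonizes with /i/ ([-back]) → [y]
/o/ harmonizes with /i/ ([-back]) → [ø]
/u/ harmonizes with /i/ ([-back]) → [y]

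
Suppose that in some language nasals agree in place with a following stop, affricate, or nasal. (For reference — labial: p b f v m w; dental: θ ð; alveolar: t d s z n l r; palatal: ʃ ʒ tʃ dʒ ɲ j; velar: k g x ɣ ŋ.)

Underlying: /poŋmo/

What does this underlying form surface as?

[pommo]

/ŋ/ before /m/ (labial) → [m]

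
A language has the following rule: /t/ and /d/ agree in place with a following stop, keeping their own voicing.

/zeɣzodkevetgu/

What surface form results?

[zeɣzogkevekgu]

/d/ before /k/ (velar) → [g]
/t/ before /g/ (velar) → [k]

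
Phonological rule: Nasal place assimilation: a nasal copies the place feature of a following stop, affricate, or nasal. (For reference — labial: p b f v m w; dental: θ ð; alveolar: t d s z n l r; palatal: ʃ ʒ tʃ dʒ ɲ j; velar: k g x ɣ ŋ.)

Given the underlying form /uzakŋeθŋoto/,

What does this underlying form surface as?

[uzakŋeθŋoto]

no segment meets the rule's conditions; no change.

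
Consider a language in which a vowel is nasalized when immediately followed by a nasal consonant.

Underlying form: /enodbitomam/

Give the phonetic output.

/e/ before nasal /n/ → [ẽ]
/o/ before nasal /m/ → [õ]
/a/ before nasal /m/ → [ã]

[ẽnodbitõmãm]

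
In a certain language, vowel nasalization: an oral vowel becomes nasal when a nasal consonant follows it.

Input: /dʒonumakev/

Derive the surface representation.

/o/ before nasal /n/ → [õ]
/u/ before nasal /m/ → [ũ]

[dʒõnũmakev]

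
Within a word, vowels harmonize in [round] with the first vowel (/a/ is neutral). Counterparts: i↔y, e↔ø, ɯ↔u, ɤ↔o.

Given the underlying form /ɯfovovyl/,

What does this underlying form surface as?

[ɯfɤvɤvil]

/o/ harmonizes with /ɯ/ ([-round]) → [ɤ]
/o/ harmonizes with /ɯ/ ([-round]) → [ɤ]
/y/ harmonizes with /ɯ/ ([-round]) → [i]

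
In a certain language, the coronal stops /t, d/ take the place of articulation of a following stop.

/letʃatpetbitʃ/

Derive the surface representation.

/t/ before /p/ (labial) → [p]
/t/ before /b/ (labial) → [p]

[letʃappepbitʃ]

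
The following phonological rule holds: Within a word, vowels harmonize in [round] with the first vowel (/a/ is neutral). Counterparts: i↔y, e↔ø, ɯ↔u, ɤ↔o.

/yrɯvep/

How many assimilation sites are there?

/ɯ/ harmonizes with /y/ ([+round]) → [u]
/e/ harmonizes with /y/ ([+round]) → [ø]
2 segments change.

2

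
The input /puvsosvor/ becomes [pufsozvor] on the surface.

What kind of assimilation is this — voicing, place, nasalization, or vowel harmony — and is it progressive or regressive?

/v/→[f] /s/→[z].
Each target copies a feature from the following segment, so the direction is regressive.

voicing assimilation, regressive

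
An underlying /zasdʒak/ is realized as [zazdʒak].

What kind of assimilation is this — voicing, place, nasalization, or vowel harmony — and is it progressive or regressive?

/s/→[z].
Each target copies a feature from the following segment, so the direction is regressive.

voicing assimilation, regressive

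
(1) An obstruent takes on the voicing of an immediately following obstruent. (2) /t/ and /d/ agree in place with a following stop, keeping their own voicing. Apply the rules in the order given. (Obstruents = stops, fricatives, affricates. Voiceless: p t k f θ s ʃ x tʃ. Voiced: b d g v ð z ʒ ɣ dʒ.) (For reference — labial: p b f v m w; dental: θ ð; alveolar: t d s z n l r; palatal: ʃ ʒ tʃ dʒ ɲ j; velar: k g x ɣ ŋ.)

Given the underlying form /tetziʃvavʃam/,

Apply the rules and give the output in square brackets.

Rule 1: /t/ before /z/ (voiced) → [d]
Rule 1: /ʃ/ before /v/ (voiced) → [ʒ]
Rule 1: /v/ before /ʃ/ (voiceless) → [f]
After rule 1: tedziʒvafʃam
Rule 2: no segment meets the rule's conditions; no change.

[tedziʒvafʃam]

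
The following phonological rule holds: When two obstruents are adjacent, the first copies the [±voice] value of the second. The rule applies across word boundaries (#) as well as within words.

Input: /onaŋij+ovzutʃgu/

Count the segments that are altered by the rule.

/tʃ/ before /g/ (voiced) → [dʒ]
1 segment changes.

1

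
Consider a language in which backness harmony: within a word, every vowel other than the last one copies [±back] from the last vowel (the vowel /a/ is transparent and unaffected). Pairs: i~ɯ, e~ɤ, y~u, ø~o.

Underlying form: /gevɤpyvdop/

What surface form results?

[gɤvɤpuvdop]

/e/ harmonizes with /o/ ([+back]) → [ɤ]
/y/ harmonizes with /o/ ([+back]) → [u]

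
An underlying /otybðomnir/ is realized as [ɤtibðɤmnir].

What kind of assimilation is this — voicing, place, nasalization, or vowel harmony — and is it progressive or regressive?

vowel harmony, regressive

/o/→[ɤ] /y/→[i] /o/→[ɤ].
Vowels agree with the last vowel, so the harmony is regressive.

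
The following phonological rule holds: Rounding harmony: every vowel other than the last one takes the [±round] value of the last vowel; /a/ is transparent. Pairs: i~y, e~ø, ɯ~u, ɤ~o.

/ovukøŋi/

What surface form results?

/o/ harmonizes with /i/ ([-round]) → [ɤ]
/u/ harmonizes with /i/ ([-round]) → [ɯ]
/ø/ harmonizes with /i/ ([-round]) → [e]

[ɤvɯkeŋi]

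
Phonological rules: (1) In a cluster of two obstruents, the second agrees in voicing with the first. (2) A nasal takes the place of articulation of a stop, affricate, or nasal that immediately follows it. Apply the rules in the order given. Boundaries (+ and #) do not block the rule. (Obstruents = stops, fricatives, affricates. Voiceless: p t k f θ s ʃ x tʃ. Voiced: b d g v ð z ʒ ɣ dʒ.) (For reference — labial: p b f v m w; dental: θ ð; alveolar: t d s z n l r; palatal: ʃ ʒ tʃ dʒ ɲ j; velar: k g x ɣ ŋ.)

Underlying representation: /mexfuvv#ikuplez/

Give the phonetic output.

Rule 1: no segment meets the rule's conditions; no change.
After rule 1: mexfuvv#ikuplez
Rule 2: no segment meets the rule's conditions; no change.

[mexfuvv#ikuplez]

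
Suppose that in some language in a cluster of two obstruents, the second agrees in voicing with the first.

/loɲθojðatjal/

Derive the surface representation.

no segment meets the rule's conditions; no change.

[loɲθojðatjal]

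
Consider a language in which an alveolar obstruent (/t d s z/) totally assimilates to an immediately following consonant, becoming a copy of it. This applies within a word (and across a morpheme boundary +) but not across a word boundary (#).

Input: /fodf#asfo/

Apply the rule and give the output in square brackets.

[foff#affo]

/d/ before /f/ → [f] (total assimilation)
/s/ before /f/ → [f] (total assimilation)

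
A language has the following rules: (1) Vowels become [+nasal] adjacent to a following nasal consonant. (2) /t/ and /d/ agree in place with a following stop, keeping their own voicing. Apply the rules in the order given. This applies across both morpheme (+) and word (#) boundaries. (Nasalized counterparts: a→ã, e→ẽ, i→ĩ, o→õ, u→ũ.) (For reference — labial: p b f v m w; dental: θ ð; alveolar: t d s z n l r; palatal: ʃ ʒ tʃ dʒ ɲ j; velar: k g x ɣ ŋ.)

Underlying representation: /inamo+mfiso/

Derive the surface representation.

Rule 1: /i/ before nasal /n/ → [ĩ]
Rule 1: /a/ before nasal /m/ → [ã]
Rule 1: /o/ before nasal /m/ → [õ]
After rule 1: ĩnãmõ+mfiso
Rule 2: no segment meets the rule's conditions; no change.

[ĩnãmõ+mfiso]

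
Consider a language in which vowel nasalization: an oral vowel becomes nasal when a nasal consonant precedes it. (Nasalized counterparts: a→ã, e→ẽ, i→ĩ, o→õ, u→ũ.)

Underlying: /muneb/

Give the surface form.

[mũnẽb]

/u/ after nasal /m/ → [ũ]
/e/ after nasal /n/ → [ẽ]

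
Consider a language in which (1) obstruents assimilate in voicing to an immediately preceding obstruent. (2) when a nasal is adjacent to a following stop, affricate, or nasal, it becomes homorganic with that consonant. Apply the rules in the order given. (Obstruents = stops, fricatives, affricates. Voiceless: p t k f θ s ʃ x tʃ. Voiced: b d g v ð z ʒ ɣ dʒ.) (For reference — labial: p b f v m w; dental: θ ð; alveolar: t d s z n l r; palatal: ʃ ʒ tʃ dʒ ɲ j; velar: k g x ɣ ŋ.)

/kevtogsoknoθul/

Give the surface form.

Rule 1: /t/ after /v/ (voiced) → [d]
Rule 1: /s/ after /g/ (voiced) → [z]
After rule 1: kevdogzoknoθul
Rule 2: no segment meets the rule's conditions; no change.

[kevdogzoknoθul]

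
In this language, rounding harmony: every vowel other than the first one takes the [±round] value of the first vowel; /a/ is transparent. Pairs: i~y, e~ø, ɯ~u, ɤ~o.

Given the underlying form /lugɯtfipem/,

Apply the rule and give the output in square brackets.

/ɯ/ harmonizes with /u/ ([+round]) → [u]
/i/ harmonizes with /u/ ([+round]) → [y]
/e/ harmonizes with /u/ ([+round]) → [ø]

[lugutfypøm]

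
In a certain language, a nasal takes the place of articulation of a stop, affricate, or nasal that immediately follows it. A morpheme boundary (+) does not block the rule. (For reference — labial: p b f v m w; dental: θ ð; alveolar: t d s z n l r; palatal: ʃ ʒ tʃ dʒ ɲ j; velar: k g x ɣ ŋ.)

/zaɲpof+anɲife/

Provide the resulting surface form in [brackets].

/ɲ/ before /p/ (labial) → [m]
/n/ before /ɲ/ (palatal) → [ɲ]

[zampof+aɲɲife]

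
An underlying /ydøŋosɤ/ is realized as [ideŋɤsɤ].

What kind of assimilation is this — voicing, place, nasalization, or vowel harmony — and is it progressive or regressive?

/y/→[i] /ø/→[e] /o/→[ɤ].
Vowels agree with the last vowel, so the harmony is regressive.

vowel harmony, regressive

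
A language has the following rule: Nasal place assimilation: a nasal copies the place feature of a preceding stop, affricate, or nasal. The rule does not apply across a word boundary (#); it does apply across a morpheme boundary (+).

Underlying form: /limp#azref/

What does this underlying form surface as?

[limp#azref]

no segment meets the rule's conditions; no change.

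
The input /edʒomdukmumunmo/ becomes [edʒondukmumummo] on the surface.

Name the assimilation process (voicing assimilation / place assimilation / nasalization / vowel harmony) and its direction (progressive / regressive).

place assimilation, regressive

/m/→[n] /n/→[m].
Each target copies a feature from the following segment, so the direction is regressive.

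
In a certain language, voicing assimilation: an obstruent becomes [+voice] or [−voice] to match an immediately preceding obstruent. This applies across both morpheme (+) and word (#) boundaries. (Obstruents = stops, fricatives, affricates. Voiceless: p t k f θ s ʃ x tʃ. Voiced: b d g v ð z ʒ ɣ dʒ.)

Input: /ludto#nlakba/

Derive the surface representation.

[luddo#nlakpa]

/t/ after /d/ (voiced) → [d]
/b/ after /k/ (voiceless) → [p]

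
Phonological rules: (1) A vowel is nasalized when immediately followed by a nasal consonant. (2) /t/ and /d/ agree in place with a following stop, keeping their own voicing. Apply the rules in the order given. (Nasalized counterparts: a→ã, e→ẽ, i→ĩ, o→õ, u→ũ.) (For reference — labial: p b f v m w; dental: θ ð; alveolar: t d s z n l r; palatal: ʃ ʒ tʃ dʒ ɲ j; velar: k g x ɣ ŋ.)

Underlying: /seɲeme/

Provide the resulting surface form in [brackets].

[sẽɲẽme]

Rule 1: /e/ before nasal /ɲ/ → [ẽ]
Rule 1: /e/ before nasal /m/ → [ẽ]
After rule 1: sẽɲẽme
Rule 2: no segment meets the rule's conditions; no change.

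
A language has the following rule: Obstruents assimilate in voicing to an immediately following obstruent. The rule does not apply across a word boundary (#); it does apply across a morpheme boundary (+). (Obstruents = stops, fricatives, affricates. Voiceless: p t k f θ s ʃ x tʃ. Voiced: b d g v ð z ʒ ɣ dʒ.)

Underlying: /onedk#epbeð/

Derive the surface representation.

[onetk#ebbeð]

/d/ before /k/ (voiceless) → [t]
/p/ before /b/ (voiced) → [b]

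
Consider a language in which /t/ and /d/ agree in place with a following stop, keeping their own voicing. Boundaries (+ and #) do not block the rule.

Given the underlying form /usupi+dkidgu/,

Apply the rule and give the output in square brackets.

[usupi+gkiggu]

/d/ before /k/ (velar) → [g]
/d/ before /g/ (velar) → [g]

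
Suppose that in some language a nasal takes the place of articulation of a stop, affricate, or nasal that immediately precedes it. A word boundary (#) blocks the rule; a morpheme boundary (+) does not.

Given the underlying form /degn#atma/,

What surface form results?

[degŋ#atna]

/n/ after /g/ (velar) → [ŋ]
/m/ after /t/ (alveolar) → [n]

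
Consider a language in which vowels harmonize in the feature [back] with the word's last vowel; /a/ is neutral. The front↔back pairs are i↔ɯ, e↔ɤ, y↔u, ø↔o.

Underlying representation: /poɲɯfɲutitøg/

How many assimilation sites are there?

/o/ harmonizes with /ø/ ([-back]) → [ø]
/ɯ/ harmonizes with /ø/ ([-back]) → [i]
/u/ harmonizes with /ø/ ([-back]) → [y]
3 segments change.

3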